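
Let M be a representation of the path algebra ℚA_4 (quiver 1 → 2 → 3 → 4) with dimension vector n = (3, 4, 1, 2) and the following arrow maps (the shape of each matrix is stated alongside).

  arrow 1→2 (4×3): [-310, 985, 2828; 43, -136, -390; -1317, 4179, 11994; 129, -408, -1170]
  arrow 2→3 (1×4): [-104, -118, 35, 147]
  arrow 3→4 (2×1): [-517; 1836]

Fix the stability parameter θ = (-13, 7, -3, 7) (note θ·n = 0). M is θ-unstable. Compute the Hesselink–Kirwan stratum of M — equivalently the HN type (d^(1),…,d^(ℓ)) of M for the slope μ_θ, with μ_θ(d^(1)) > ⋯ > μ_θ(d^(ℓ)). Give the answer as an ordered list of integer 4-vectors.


Interval decomposition of M: I[1,1], I[1,2], I[1,4], I[2,2]^2, I[4,4].
HN type (ℓ=3): μ^(1)=7; μ^(2)=2; μ^(3)=-13

((0, 3, 0, 2); (0, 1, 1, 0); (3, 0, 0, 0))


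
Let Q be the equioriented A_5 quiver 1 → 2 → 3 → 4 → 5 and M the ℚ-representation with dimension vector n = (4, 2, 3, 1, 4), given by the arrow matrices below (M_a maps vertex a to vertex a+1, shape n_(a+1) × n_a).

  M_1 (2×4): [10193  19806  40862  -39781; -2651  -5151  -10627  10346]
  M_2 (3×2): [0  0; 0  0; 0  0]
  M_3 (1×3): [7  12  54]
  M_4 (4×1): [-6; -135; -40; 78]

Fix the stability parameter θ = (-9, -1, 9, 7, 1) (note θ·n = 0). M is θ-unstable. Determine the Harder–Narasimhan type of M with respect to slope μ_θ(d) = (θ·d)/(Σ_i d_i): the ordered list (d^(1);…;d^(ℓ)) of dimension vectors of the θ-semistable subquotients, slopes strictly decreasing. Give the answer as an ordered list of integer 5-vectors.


Via rank(M_{q-1}∘⋯∘M_p): M ≅ I[1,1]^2, I[1,2]^2, I[3,3]^2, I[3,5], I[5,5]^3.
μ_θ-semistable layers: μ^(1)=9; μ^(2)=17/3; μ^(3)=1; μ^(4)=-1; μ^(5)=-9

((0, 0, 2, 0, 0); (0, 0, 1, 1, 1); (0, 0, 0, 0, 3); (0, 2, 0, 0, 0); (4, 0, 0, 0, 0))


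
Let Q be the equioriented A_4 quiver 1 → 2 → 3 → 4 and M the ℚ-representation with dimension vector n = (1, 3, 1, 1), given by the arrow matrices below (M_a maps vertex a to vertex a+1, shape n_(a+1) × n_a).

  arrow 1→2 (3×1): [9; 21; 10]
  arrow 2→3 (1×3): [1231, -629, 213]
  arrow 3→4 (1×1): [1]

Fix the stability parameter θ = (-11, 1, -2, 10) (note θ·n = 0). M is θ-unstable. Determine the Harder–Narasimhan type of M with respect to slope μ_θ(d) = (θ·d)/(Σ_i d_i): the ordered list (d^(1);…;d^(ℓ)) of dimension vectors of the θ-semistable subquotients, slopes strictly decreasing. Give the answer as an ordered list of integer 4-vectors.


Barcode: M ≅ I[1,2], I[2,2], I[2,4]. HN layers by μ_θ (4 steps, strictly decreasing):
  μ^(1)=10; μ^(2)=1; μ^(3)=-1/2; μ^(4)=-11

((0, 0, 0, 1); (0, 2, 0, 0); (0, 1, 1, 0); (1, 0, 0, 0))


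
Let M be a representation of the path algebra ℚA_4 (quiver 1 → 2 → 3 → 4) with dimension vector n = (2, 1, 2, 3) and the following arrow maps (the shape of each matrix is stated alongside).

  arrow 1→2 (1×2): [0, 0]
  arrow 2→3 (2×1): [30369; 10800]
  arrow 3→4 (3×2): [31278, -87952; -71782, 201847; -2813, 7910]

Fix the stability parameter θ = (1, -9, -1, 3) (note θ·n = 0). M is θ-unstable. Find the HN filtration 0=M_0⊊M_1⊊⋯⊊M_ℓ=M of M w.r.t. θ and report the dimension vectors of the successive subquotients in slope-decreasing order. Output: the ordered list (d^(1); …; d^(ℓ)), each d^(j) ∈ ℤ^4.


Interval decomposition of M: I[1,1]^2, I[2,4], I[3,4], I[4,4].
HN type (ℓ=4): μ^(1)=3; μ^(2)=1; μ^(3)=-1; μ^(4)=-9

((0, 0, 0, 3); (2, 0, 0, 0); (0, 0, 2, 0); (0, 1, 0, 0))


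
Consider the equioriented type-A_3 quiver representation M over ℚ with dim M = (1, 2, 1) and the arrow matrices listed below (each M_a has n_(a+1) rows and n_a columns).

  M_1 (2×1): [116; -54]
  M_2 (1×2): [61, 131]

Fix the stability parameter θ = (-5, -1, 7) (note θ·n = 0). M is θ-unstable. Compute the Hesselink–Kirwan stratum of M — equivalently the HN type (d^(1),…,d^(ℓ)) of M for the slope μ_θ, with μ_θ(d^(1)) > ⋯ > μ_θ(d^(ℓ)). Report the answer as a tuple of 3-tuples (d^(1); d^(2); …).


Via rank(M_{q-1}∘⋯∘M_p): M ≅ I[1,3], I[2,2].
μ_θ-semistable layers: μ^(1)=7; μ^(2)=-1; μ^(3)=-5

((0, 0, 1); (0, 2, 0); (1, 0, 0))


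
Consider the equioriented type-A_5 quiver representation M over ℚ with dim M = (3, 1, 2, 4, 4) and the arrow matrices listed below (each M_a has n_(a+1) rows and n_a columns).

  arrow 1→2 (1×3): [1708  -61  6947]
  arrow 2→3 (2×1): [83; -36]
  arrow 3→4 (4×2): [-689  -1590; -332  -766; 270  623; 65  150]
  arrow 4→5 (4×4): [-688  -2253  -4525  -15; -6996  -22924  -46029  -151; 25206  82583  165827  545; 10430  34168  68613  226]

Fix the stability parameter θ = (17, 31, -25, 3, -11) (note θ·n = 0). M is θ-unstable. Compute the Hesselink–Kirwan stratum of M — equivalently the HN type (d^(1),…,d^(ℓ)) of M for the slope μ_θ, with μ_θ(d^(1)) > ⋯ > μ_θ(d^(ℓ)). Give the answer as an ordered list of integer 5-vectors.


Via rank(M_{q-1}∘⋯∘M_p): M ≅ I[1,1]^2, I[1,5], I[3,5], I[4,5]^2.
μ_θ-semistable layers: μ^(1)=17; μ^(2)=3; μ^(3)=-4; μ^(4)=-25

((2, 0, 0, 0, 0); (1, 1, 1, 1, 1); (0, 0, 0, 3, 3); (0, 0, 1, 0, 0))


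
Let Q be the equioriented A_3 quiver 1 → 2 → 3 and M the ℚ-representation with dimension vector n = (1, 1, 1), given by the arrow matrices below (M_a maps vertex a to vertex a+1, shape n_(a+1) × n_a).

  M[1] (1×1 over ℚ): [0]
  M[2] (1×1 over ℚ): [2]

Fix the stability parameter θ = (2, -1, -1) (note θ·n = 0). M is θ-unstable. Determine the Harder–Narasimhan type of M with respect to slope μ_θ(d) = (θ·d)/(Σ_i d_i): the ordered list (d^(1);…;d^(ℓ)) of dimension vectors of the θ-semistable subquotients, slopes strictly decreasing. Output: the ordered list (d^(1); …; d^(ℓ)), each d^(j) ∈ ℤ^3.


Via rank(M_{q-1}∘⋯∘M_p): M ≅ I[1,1], I[2,3].
μ_θ-semistable layers: μ^(1)=2; μ^(2)=-1

((1, 0, 0); (0, 1, 1))


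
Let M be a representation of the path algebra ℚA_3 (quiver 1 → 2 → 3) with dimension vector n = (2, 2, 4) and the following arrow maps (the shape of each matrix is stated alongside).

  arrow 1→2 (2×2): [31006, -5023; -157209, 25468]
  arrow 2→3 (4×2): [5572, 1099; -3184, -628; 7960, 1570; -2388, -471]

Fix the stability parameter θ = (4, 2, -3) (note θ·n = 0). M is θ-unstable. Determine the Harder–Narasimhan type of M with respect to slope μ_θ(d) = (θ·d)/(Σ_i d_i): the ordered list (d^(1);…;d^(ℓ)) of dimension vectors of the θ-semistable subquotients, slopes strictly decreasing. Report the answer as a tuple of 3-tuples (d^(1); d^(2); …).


Barcode: M ≅ I[1,2], I[1,3], I[3,3]^3. HN layers by μ_θ (3 steps, strictly decreasing):
  μ^(1)=3; μ^(2)=1; μ^(3)=-3

((1, 1, 0); (1, 1, 1); (0, 0, 3))


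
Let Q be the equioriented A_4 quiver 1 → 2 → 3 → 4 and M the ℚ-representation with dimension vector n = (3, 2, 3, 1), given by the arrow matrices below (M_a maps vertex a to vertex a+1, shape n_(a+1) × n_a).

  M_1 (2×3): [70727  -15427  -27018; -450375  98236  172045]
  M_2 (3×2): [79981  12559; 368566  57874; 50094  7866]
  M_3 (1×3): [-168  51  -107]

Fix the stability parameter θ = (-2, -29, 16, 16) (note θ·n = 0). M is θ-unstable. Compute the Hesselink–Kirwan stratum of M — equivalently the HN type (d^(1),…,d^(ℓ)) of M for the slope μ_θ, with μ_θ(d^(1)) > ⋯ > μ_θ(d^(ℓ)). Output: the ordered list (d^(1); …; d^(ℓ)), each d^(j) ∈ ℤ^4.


Interval decomposition of M: I[1,1], I[1,2], I[1,3], I[3,3], I[3,4].
HN type (ℓ=3): μ^(1)=16; μ^(2)=-2; μ^(3)=-31/2

((0, 0, 3, 1); (1, 0, 0, 0); (2, 2, 0, 0))


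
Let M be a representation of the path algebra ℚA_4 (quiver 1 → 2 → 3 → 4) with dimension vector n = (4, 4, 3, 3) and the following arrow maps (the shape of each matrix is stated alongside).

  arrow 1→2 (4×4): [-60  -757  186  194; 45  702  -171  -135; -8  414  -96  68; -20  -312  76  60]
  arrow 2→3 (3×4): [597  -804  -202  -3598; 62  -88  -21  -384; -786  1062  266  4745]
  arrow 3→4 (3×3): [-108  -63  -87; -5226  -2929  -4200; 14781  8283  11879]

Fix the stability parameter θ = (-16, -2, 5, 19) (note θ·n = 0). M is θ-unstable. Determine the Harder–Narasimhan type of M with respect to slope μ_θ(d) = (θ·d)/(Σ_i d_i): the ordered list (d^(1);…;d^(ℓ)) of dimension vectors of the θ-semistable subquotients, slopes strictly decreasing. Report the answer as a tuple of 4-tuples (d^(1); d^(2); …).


Via rank(M_{q-1}∘⋯∘M_p): M ≅ I[1,1], I[1,4]^3, I[2,2].
μ_θ-semistable layers: μ^(1)=19; μ^(2)=5; μ^(3)=-2; μ^(4)=-16

((0, 0, 0, 3); (0, 0, 3, 0); (0, 4, 0, 0); (4, 0, 0, 0))


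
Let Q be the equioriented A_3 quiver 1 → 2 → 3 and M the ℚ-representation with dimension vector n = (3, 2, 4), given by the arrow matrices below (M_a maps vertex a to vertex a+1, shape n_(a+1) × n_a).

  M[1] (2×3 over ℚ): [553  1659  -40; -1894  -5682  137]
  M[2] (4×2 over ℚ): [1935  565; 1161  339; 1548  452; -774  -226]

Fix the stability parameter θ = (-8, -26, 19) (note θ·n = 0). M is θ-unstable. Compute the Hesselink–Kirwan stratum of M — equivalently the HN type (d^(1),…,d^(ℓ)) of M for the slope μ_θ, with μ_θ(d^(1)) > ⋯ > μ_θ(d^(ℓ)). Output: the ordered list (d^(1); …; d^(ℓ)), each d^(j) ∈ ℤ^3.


Interval decomposition of M: I[1,1], I[1,2], I[1,3], I[3,3]^3.
HN type (ℓ=3): μ^(1)=19; μ^(2)=-8; μ^(3)=-17

((0, 0, 4); (1, 0, 0); (2, 2, 0))


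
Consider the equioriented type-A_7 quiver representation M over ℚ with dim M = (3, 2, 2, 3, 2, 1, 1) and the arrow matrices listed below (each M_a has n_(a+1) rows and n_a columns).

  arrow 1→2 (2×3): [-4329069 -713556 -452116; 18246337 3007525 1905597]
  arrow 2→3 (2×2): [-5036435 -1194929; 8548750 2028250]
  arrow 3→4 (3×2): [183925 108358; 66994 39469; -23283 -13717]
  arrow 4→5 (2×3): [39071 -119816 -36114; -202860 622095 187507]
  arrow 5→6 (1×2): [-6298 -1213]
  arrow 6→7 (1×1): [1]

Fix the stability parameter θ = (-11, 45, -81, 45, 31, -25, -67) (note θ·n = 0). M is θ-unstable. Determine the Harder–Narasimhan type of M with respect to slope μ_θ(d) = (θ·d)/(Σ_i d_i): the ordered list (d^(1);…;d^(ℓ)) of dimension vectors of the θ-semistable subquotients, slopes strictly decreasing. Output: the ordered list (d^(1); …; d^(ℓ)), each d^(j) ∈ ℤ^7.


Via rank(M_{q-1}∘⋯∘M_p): M ≅ I[1,1], I[1,2], I[1,7], I[3,4], I[4,5].
μ_θ-semistable layers: μ^(1)=45; μ^(2)=38; μ^(3)=-4; μ^(4)=-11; μ^(5)=-47/3; μ^(6)=-81

((0, 1, 0, 1, 0, 0, 0); (0, 0, 0, 1, 1, 0, 0); (0, 0, 0, 1, 1, 1, 1); (2, 0, 0, 0, 0, 0, 0); (1, 1, 1, 0, 0, 0, 0); (0, 0, 1, 0, 0, 0, 0))


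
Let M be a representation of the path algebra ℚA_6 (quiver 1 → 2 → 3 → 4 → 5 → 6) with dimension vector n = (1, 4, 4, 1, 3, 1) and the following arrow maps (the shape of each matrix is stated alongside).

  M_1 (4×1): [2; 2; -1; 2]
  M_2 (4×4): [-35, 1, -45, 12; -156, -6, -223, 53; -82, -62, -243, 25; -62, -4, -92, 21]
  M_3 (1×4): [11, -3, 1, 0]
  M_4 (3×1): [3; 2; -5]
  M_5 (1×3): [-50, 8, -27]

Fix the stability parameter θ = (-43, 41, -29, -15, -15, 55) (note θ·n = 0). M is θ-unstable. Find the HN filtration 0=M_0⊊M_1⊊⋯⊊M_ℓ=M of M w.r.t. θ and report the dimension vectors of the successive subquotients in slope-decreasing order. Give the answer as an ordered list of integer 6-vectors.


Via rank(M_{q-1}∘⋯∘M_p): M ≅ I[1,6], I[2,3]^3, I[5,5]^2.
μ_θ-semistable layers: μ^(1)=55; μ^(2)=6; μ^(3)=-9/2; μ^(4)=-15; μ^(5)=-43

((0, 0, 0, 0, 0, 1); (0, 3, 3, 0, 0, 0); (0, 1, 1, 1, 1, 0); (0, 0, 0, 0, 2, 0); (1, 0, 0, 0, 0, 0))


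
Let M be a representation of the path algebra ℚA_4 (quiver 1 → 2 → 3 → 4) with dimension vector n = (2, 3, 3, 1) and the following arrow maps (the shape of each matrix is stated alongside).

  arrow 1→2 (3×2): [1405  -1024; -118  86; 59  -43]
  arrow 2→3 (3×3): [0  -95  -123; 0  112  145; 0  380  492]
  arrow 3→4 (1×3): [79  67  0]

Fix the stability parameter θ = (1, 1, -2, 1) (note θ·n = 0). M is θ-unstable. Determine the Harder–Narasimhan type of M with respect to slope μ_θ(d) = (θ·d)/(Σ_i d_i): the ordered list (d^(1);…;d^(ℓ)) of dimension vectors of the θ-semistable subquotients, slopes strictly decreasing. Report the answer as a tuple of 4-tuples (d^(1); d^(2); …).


Via rank(M_{q-1}∘⋯∘M_p): M ≅ I[1,2], I[1,3], I[2,4], I[3,3].
μ_θ-semistable layers: μ^(1)=1; μ^(2)=0; μ^(3)=-1/2; μ^(4)=-2

((1, 1, 0, 1); (1, 1, 1, 0); (0, 1, 1, 0); (0, 0, 1, 0))


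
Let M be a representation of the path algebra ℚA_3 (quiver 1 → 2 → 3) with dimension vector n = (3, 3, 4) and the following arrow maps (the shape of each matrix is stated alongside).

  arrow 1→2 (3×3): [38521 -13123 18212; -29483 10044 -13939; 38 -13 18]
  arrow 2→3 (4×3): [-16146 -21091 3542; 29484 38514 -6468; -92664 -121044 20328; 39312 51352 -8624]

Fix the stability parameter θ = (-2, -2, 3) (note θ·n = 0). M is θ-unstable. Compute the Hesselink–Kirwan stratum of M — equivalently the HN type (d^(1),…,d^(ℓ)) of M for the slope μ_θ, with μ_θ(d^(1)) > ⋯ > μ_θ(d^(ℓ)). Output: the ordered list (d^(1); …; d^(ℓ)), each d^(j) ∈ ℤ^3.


Interval decomposition of M: I[1,2]^2, I[1,3], I[3,3]^3.
HN type (ℓ=2): μ^(1)=3; μ^(2)=-2

((0, 0, 4); (3, 3, 0))


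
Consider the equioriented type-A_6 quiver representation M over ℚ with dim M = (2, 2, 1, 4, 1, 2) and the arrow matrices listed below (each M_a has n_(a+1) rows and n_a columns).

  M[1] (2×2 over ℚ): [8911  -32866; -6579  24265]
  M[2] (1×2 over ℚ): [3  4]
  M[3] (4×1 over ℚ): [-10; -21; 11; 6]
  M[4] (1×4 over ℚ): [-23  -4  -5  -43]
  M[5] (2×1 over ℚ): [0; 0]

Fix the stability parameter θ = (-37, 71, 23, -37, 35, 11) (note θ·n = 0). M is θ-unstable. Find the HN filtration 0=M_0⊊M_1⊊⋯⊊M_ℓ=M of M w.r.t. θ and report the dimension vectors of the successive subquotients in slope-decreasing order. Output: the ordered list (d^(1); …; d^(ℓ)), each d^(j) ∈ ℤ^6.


Via rank(M_{q-1}∘⋯∘M_p): M ≅ I[1,2], I[1,5], I[4,4]^3, I[6,6]^2.
μ_θ-semistable layers: μ^(1)=71; μ^(2)=35; μ^(3)=19; μ^(4)=11; μ^(5)=-37

((0, 1, 0, 0, 0, 0); (0, 0, 0, 0, 1, 0); (0, 1, 1, 1, 0, 0); (0, 0, 0, 0, 0, 2); (2, 0, 0, 3, 0, 0))


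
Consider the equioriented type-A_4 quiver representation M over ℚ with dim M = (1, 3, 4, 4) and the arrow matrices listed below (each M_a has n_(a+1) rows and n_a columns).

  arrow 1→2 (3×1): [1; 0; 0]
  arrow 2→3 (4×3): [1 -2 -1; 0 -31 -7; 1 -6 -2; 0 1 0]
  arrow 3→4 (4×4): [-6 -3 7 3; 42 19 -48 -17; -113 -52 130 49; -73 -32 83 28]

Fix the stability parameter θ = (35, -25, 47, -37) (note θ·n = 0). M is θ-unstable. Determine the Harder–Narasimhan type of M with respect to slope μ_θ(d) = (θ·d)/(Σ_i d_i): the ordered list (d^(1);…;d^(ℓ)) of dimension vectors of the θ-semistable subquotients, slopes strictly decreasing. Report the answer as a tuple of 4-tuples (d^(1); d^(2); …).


Via rank(M_{q-1}∘⋯∘M_p): M ≅ I[1,4], I[2,4]^2, I[3,4].
μ_θ-semistable layers: μ^(1)=5; μ^(2)=-25

((1, 1, 4, 4); (0, 2, 0, 0))


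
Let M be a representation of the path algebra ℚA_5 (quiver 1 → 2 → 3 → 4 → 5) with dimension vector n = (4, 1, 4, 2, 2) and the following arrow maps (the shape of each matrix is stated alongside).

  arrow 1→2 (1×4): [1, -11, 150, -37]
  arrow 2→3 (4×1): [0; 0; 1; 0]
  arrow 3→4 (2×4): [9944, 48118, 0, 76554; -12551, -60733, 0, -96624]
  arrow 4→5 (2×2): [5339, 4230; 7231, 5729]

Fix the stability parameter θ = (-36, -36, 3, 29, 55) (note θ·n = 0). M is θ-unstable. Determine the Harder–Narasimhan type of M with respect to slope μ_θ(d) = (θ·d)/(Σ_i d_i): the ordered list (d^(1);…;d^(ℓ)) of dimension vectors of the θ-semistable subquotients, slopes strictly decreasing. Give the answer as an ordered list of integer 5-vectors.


Barcode: M ≅ I[1,1]^3, I[1,3], I[3,3], I[3,5]^2. HN layers by μ_θ (4 steps, strictly decreasing):
  μ^(1)=55; μ^(2)=29; μ^(3)=3; μ^(4)=-36

((0, 0, 0, 0, 2); (0, 0, 0, 2, 0); (0, 0, 4, 0, 0); (4, 1, 0, 0, 0))


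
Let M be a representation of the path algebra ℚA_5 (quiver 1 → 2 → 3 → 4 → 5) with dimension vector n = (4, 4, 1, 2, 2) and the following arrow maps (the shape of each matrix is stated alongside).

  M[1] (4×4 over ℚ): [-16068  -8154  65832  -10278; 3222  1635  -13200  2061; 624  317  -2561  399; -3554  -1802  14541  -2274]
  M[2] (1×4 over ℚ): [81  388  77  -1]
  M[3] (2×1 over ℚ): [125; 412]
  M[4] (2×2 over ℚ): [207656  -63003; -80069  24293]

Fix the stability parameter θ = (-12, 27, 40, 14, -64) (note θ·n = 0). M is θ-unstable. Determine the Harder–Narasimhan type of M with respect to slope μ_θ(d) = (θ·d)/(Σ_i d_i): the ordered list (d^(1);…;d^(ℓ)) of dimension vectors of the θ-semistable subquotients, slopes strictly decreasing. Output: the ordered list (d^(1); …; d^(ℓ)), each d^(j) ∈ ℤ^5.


Barcode: M ≅ I[1,1]^2, I[1,2], I[1,5], I[2,2]^2, I[4,5]. HN layers by μ_θ (4 steps, strictly decreasing):
  μ^(1)=27; μ^(2)=17/4; μ^(3)=-12; μ^(4)=-25

((0, 3, 0, 0, 0); (0, 1, 1, 1, 1); (4, 0, 0, 0, 0); (0, 0, 0, 1, 1))


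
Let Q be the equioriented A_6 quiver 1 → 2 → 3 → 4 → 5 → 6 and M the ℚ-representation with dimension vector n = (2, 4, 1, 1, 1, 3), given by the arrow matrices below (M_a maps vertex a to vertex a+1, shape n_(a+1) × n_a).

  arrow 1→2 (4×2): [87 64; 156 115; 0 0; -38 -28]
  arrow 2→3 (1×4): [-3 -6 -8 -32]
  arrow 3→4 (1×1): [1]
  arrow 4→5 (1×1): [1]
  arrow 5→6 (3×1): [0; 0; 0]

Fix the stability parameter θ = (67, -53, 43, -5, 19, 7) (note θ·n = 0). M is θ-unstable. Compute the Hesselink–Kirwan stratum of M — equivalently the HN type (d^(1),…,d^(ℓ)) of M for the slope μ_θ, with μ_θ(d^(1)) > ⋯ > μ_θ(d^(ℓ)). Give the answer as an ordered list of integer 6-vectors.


Via rank(M_{q-1}∘⋯∘M_p): M ≅ I[1,2], I[1,5], I[2,2]^2, I[6,6]^3.
μ_θ-semistable layers: μ^(1)=19; μ^(2)=7; μ^(3)=-53

((0, 0, 1, 1, 1, 0); (2, 2, 0, 0, 0, 3); (0, 2, 0, 0, 0, 0))


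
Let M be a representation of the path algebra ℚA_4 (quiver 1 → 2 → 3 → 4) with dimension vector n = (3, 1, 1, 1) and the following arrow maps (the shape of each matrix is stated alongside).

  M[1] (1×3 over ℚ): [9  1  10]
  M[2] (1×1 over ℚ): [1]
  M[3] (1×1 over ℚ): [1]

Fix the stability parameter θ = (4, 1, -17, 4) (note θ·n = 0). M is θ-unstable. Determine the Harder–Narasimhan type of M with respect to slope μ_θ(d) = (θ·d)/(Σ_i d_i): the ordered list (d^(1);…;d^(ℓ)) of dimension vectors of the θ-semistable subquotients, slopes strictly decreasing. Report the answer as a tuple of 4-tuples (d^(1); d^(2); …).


Via rank(M_{q-1}∘⋯∘M_p): M ≅ I[1,1]^2, I[1,4].
μ_θ-semistable layers: μ^(1)=4; μ^(2)=-4

((2, 0, 0, 1); (1, 1, 1, 0))


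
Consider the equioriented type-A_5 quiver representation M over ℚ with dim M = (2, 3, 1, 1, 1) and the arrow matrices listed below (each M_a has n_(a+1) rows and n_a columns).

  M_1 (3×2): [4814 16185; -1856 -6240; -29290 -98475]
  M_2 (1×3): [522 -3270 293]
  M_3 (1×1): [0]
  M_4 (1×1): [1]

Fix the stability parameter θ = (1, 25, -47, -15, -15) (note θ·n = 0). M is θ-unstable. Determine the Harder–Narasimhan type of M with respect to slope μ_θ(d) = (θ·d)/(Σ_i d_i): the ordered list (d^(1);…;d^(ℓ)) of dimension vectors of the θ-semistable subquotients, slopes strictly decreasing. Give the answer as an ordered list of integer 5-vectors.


Barcode: M ≅ I[1,1], I[1,3], I[2,2]^2, I[4,5]. HN layers by μ_θ (4 steps, strictly decreasing):
  μ^(1)=25; μ^(2)=1; μ^(3)=-7; μ^(4)=-15

((0, 2, 0, 0, 0); (1, 0, 0, 0, 0); (1, 1, 1, 0, 0); (0, 0, 0, 1, 1))


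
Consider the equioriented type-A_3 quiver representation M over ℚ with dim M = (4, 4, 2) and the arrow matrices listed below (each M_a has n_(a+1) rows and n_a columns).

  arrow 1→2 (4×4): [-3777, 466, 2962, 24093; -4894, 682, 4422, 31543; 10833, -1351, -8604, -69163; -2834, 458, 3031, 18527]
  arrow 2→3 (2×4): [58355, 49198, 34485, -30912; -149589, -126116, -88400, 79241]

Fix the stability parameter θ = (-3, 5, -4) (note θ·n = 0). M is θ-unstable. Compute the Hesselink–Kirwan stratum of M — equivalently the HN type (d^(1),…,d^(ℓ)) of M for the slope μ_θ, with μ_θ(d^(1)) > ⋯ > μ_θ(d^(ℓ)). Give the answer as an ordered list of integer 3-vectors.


Barcode: M ≅ I[1,2]^2, I[1,3]^2. HN layers by μ_θ (3 steps, strictly decreasing):
  μ^(1)=5; μ^(2)=1/2; μ^(3)=-3

((0, 2, 0); (0, 2, 2); (4, 0, 0))


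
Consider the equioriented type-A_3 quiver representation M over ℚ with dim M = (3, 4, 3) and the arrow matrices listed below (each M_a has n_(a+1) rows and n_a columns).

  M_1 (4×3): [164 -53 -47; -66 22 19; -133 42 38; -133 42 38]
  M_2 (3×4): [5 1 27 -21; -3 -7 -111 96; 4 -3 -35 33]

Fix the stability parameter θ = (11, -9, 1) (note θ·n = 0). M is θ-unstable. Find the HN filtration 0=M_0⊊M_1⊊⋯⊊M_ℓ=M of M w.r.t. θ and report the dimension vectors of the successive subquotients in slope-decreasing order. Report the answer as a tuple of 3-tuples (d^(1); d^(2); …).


Barcode: M ≅ I[1,3]^3, I[2,2]. HN layers by μ_θ (2 steps, strictly decreasing):
  μ^(1)=1; μ^(2)=-9

((3, 3, 3); (0, 1, 0))


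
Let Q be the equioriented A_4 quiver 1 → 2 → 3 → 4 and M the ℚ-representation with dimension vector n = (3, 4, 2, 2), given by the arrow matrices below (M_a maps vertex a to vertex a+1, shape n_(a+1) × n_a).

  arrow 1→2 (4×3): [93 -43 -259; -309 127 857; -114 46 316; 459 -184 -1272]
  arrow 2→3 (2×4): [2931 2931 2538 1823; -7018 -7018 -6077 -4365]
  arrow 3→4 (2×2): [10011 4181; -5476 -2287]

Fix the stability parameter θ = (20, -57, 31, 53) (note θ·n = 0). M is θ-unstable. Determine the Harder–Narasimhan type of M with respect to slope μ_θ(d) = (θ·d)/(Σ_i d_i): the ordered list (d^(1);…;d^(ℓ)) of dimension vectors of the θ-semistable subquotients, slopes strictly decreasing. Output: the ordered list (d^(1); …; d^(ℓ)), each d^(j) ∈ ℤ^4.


Interval decomposition of M: I[1,2], I[1,4]^2, I[2,2].
HN type (ℓ=4): μ^(1)=53; μ^(2)=31; μ^(3)=-37/2; μ^(4)=-57

((0, 0, 0, 2); (0, 0, 2, 0); (3, 3, 0, 0); (0, 1, 0, 0))


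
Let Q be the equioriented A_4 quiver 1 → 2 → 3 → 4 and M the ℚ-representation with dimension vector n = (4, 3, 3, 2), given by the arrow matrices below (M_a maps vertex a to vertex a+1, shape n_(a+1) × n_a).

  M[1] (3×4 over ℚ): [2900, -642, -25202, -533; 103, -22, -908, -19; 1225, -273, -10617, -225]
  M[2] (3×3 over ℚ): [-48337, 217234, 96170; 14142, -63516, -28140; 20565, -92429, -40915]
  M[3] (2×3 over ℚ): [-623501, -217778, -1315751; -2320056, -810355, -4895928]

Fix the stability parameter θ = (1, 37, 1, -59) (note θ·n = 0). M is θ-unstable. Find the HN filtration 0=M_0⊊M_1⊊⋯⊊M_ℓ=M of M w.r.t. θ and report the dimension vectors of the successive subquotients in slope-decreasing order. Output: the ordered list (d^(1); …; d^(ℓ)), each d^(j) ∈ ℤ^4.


Via rank(M_{q-1}∘⋯∘M_p): M ≅ I[1,1], I[1,2], I[1,4]^2, I[3,3].
μ_θ-semistable layers: μ^(1)=37; μ^(2)=1; μ^(3)=-5

((0, 1, 0, 0); (2, 0, 1, 0); (2, 2, 2, 2))


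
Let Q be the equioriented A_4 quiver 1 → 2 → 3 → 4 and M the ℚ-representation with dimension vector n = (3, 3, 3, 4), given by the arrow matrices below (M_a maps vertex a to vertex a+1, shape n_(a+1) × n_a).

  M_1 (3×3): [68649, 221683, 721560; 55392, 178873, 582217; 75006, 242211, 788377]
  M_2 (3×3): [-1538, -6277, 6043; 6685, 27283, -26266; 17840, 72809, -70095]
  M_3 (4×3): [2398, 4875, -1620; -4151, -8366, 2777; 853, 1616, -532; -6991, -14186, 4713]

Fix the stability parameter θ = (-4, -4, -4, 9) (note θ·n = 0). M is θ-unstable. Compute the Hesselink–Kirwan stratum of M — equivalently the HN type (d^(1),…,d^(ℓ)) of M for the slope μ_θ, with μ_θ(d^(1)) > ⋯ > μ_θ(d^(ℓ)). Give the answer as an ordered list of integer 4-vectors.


Interval decomposition of M: I[1,1], I[1,4]^2, I[2,4], I[4,4].
HN type (ℓ=2): μ^(1)=9; μ^(2)=-4

((0, 0, 0, 4); (3, 3, 3, 0))


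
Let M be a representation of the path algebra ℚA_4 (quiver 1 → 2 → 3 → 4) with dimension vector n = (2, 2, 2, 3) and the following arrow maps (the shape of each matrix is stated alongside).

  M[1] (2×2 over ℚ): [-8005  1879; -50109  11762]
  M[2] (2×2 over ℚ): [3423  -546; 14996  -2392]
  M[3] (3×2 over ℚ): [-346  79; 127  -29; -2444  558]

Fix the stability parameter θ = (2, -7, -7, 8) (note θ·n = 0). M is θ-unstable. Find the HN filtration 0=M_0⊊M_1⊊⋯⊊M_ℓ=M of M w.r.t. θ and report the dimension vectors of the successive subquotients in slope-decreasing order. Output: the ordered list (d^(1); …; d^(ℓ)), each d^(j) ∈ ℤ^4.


Interval decomposition of M: I[1,2], I[1,4], I[3,4], I[4,4].
HN type (ℓ=4): μ^(1)=8; μ^(2)=-5/2; μ^(3)=-4; μ^(4)=-7

((0, 0, 0, 3); (1, 1, 0, 0); (1, 1, 1, 0); (0, 0, 1, 0))


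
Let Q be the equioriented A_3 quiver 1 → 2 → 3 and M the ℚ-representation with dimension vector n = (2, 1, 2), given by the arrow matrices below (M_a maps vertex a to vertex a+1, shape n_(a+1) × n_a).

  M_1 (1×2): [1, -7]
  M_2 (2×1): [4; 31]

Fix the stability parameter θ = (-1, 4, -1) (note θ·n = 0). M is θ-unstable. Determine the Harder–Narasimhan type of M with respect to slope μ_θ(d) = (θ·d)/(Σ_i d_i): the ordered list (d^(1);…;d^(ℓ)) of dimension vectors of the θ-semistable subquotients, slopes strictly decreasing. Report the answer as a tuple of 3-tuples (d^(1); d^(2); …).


Barcode: M ≅ I[1,1], I[1,3], I[3,3]. HN layers by μ_θ (2 steps, strictly decreasing):
  μ^(1)=3/2; μ^(2)=-1

((0, 1, 1); (2, 0, 1))


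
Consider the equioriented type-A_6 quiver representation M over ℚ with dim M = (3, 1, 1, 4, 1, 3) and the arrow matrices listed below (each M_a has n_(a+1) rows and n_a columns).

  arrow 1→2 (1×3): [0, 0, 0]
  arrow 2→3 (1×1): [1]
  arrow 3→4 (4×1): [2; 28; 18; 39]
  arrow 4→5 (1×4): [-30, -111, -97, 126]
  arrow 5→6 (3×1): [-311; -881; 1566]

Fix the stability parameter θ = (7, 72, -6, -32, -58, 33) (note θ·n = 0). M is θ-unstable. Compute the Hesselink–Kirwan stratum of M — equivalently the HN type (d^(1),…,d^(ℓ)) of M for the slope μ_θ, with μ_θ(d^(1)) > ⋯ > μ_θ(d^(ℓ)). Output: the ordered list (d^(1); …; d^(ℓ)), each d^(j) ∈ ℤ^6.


Via rank(M_{q-1}∘⋯∘M_p): M ≅ I[1,1]^3, I[2,4], I[4,4]^2, I[4,6], I[6,6]^2.
μ_θ-semistable layers: μ^(1)=33; μ^(2)=34/3; μ^(3)=7; μ^(4)=-32; μ^(5)=-45

((0, 0, 0, 0, 0, 3); (0, 1, 1, 1, 0, 0); (3, 0, 0, 0, 0, 0); (0, 0, 0, 2, 0, 0); (0, 0, 0, 1, 1, 0))


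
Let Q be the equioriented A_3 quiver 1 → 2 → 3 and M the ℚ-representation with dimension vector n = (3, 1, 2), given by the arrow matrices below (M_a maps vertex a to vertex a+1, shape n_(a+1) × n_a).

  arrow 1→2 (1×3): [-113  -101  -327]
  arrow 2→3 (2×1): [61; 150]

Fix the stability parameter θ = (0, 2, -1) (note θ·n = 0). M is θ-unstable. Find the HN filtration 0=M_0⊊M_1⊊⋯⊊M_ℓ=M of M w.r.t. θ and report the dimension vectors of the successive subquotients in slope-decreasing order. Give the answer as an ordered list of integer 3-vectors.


Via rank(M_{q-1}∘⋯∘M_p): M ≅ I[1,1]^2, I[1,3], I[3,3].
μ_θ-semistable layers: μ^(1)=1/2; μ^(2)=0; μ^(3)=-1

((0, 1, 1); (3, 0, 0); (0, 0, 1))


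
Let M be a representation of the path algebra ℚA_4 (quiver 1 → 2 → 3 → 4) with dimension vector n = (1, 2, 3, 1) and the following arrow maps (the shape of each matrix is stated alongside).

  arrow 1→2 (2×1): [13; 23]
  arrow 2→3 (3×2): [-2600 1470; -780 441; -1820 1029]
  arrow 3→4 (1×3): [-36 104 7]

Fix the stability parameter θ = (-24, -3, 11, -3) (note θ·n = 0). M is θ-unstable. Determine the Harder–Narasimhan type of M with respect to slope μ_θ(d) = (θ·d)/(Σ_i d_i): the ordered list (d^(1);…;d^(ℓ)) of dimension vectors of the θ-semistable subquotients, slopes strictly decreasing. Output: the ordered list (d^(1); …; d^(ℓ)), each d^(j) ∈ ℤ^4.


Barcode: M ≅ I[1,4], I[2,2], I[3,3]^2. HN layers by μ_θ (4 steps, strictly decreasing):
  μ^(1)=11; μ^(2)=4; μ^(3)=-3; μ^(4)=-24

((0, 0, 2, 0); (0, 0, 1, 1); (0, 2, 0, 0); (1, 0, 0, 0))


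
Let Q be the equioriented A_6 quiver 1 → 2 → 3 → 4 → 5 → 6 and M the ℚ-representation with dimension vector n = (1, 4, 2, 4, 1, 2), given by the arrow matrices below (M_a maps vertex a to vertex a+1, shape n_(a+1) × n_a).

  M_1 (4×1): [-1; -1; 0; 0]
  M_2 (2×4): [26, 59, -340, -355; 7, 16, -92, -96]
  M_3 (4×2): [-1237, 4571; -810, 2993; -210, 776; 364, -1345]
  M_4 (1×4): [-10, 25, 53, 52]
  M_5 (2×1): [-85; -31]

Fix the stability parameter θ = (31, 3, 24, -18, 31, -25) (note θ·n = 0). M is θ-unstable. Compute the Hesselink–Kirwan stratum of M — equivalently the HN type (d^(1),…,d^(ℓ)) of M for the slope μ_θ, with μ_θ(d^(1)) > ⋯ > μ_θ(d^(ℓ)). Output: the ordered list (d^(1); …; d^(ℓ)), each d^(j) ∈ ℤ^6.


Interval decomposition of M: I[1,6], I[2,2]^2, I[2,4], I[4,4]^2, I[6,6].
HN type (ℓ=4): μ^(1)=23/3; μ^(2)=3; μ^(3)=-18; μ^(4)=-25

((1, 1, 1, 1, 1, 1); (0, 3, 1, 1, 0, 0); (0, 0, 0, 2, 0, 0); (0, 0, 0, 0, 0, 1))


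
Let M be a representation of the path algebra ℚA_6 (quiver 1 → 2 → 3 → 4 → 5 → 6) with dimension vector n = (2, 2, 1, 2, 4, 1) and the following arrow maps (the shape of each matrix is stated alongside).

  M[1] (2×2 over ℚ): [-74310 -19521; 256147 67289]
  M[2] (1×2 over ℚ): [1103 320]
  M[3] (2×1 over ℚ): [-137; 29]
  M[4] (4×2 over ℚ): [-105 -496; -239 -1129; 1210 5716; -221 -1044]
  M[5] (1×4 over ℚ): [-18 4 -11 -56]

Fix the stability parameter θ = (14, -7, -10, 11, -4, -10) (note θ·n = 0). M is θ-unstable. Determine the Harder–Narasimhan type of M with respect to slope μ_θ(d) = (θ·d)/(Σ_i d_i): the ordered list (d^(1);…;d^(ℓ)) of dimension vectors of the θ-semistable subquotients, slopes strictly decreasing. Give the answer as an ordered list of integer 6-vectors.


Via rank(M_{q-1}∘⋯∘M_p): M ≅ I[1,2], I[1,5], I[4,5], I[5,5], I[5,6].
μ_θ-semistable layers: μ^(1)=7/2; μ^(2)=-1; μ^(3)=-4; μ^(4)=-7

((1, 1, 0, 2, 2, 0); (1, 1, 1, 0, 0, 0); (0, 0, 0, 0, 1, 0); (0, 0, 0, 0, 1, 1))


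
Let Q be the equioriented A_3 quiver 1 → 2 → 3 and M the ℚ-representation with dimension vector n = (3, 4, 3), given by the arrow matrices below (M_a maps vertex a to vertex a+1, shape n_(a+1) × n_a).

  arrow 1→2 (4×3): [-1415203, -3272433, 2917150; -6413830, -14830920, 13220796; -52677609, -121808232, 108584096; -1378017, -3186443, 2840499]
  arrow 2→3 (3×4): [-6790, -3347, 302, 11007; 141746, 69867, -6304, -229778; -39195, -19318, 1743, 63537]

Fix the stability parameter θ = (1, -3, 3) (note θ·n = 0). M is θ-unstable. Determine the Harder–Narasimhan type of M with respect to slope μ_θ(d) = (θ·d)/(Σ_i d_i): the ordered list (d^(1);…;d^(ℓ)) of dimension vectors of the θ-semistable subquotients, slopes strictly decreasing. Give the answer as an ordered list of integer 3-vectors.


Via rank(M_{q-1}∘⋯∘M_p): M ≅ I[1,2], I[1,3]^2, I[2,3].
μ_θ-semistable layers: μ^(1)=3; μ^(2)=-1; μ^(3)=-3

((0, 0, 3); (3, 3, 0); (0, 1, 0))


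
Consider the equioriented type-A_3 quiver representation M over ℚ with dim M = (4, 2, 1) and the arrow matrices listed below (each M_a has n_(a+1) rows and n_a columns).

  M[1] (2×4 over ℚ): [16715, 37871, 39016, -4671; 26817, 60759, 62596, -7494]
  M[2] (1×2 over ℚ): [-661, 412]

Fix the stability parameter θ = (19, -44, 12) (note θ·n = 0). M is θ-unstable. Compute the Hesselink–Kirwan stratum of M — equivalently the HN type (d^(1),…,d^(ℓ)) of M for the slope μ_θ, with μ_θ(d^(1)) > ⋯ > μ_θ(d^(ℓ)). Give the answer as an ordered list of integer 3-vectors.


Interval decomposition of M: I[1,1]^2, I[1,2], I[1,3].
HN type (ℓ=3): μ^(1)=19; μ^(2)=12; μ^(3)=-25/2

((2, 0, 0); (0, 0, 1); (2, 2, 0))


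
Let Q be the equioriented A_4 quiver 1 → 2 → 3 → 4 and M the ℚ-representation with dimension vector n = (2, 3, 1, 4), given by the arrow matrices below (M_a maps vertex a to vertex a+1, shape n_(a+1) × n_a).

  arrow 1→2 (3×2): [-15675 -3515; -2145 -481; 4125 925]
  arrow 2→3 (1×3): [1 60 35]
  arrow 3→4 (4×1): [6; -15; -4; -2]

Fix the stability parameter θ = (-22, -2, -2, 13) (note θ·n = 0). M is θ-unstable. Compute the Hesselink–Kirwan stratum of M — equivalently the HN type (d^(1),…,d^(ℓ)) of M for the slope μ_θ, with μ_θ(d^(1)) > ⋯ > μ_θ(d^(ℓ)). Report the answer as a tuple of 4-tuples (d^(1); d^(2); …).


Via rank(M_{q-1}∘⋯∘M_p): M ≅ I[1,1], I[1,2], I[2,2], I[2,4], I[4,4]^3.
μ_θ-semistable layers: μ^(1)=13; μ^(2)=-2; μ^(3)=-22

((0, 0, 0, 4); (0, 3, 1, 0); (2, 0, 0, 0))


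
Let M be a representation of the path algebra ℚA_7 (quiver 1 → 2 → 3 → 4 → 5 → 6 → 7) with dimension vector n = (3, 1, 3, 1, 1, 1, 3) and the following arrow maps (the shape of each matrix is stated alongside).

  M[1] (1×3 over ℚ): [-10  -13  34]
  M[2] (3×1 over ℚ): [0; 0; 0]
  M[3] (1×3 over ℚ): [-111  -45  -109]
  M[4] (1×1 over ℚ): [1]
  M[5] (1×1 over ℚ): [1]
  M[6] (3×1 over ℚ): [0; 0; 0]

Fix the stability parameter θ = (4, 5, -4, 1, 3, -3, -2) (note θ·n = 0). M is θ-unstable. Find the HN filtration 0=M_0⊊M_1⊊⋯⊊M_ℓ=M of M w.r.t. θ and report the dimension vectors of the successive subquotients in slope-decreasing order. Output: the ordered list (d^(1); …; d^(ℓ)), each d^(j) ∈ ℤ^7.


Via rank(M_{q-1}∘⋯∘M_p): M ≅ I[1,1]^2, I[1,2], I[3,3]^2, I[3,6], I[7,7]^3.
μ_θ-semistable layers: μ^(1)=5; μ^(2)=4; μ^(3)=1/3; μ^(4)=-2; μ^(5)=-4

((0, 1, 0, 0, 0, 0, 0); (3, 0, 0, 0, 0, 0, 0); (0, 0, 0, 1, 1, 1, 0); (0, 0, 0, 0, 0, 0, 3); (0, 0, 3, 0, 0, 0, 0))


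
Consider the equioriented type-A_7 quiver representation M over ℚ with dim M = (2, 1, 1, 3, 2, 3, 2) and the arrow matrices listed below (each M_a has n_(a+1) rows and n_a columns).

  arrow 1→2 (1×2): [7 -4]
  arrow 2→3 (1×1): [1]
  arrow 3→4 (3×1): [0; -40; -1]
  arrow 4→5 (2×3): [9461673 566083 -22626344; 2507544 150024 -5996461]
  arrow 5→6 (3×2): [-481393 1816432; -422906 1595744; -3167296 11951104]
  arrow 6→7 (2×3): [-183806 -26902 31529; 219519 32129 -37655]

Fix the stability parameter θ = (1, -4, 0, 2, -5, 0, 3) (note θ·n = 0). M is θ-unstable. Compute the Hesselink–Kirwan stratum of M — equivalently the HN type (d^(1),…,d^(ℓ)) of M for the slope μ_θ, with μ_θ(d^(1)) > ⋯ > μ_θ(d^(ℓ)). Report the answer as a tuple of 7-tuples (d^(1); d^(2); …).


Barcode: M ≅ I[1,1], I[1,5], I[4,4], I[4,7], I[6,6], I[6,7]. HN layers by μ_θ (6 steps, strictly decreasing):
  μ^(1)=3; μ^(2)=2; μ^(3)=1; μ^(4)=0; μ^(5)=-1; μ^(6)=-3/2

((0, 0, 0, 0, 0, 0, 2); (0, 0, 0, 1, 0, 0, 0); (1, 0, 0, 0, 0, 0, 0); (0, 0, 0, 0, 0, 3, 0); (0, 0, 1, 1, 1, 0, 0); (1, 1, 0, 1, 1, 0, 0))


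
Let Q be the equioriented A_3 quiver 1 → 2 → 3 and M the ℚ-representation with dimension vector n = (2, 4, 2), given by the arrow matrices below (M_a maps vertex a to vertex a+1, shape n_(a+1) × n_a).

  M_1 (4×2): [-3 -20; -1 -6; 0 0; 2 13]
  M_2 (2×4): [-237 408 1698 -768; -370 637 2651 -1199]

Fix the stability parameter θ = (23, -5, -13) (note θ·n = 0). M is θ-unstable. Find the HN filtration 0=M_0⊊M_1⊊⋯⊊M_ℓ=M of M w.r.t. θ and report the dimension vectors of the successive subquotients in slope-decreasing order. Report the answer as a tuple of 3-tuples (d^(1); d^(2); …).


Interval decomposition of M: I[1,3]^2, I[2,2]^2.
HN type (ℓ=2): μ^(1)=5/3; μ^(2)=-5

((2, 2, 2); (0, 2, 0))


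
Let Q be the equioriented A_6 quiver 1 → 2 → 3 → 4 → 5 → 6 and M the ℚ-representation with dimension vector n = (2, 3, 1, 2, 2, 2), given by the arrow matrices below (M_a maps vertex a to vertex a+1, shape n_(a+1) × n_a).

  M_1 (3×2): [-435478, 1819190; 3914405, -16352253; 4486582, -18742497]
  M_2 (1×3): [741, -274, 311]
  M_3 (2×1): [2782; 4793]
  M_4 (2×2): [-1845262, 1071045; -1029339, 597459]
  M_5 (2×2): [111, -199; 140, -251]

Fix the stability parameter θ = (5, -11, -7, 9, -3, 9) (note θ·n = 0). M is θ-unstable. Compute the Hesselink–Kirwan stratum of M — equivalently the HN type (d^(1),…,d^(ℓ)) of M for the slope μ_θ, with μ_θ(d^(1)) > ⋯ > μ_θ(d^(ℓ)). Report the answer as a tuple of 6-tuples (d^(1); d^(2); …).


Interval decomposition of M: I[1,2], I[1,6], I[2,2], I[4,6].
HN type (ℓ=5): μ^(1)=9; μ^(2)=3; μ^(3)=-3; μ^(4)=-13/3; μ^(5)=-11

((0, 0, 0, 0, 0, 2); (0, 0, 0, 2, 2, 0); (1, 1, 0, 0, 0, 0); (1, 1, 1, 0, 0, 0); (0, 1, 0, 0, 0, 0))


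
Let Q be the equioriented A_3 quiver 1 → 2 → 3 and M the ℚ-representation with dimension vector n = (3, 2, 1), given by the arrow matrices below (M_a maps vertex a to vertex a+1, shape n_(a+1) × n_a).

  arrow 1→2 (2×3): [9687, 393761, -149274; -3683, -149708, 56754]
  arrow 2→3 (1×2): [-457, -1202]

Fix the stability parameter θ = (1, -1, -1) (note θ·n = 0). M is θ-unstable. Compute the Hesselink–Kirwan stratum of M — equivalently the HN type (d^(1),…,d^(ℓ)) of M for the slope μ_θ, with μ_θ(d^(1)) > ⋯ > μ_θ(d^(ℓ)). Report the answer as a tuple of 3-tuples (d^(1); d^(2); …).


Interval decomposition of M: I[1,1], I[1,2], I[1,3].
HN type (ℓ=3): μ^(1)=1; μ^(2)=0; μ^(3)=-1/3

((1, 0, 0); (1, 1, 0); (1, 1, 1))


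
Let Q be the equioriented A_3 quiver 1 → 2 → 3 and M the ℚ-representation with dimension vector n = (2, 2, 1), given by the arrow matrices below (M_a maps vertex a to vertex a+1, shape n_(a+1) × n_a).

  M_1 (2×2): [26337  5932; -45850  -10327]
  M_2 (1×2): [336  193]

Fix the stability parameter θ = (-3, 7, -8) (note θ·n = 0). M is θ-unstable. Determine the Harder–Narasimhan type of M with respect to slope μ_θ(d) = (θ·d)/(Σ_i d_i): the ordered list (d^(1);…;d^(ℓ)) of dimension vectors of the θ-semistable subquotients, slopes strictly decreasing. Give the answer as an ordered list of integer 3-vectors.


Via rank(M_{q-1}∘⋯∘M_p): M ≅ I[1,2], I[1,3].
μ_θ-semistable layers: μ^(1)=7; μ^(2)=-1/2; μ^(3)=-3

((0, 1, 0); (0, 1, 1); (2, 0, 0))


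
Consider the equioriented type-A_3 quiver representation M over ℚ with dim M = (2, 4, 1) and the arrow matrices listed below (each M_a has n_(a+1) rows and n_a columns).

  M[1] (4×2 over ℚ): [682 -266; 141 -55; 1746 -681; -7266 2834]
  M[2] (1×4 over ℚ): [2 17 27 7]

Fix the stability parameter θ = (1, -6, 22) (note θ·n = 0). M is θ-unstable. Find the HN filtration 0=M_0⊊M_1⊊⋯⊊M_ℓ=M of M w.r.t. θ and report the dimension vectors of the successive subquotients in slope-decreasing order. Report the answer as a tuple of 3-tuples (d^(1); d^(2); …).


Interval decomposition of M: I[1,2], I[1,3], I[2,2]^2.
HN type (ℓ=3): μ^(1)=22; μ^(2)=-5/2; μ^(3)=-6

((0, 0, 1); (2, 2, 0); (0, 2, 0))


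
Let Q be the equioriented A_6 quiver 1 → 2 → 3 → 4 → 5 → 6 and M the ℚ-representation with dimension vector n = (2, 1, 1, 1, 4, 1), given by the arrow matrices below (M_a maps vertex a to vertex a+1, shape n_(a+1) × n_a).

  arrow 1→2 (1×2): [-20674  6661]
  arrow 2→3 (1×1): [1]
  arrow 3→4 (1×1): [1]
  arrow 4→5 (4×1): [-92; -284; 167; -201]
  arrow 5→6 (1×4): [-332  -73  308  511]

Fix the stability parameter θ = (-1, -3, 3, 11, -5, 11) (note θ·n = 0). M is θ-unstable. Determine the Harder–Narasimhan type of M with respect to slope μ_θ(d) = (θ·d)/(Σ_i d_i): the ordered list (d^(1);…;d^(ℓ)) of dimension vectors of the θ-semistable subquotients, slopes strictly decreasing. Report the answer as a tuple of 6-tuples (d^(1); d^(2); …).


Interval decomposition of M: I[1,1], I[1,6], I[5,5]^3.
HN type (ℓ=5): μ^(1)=11; μ^(2)=3; μ^(3)=-1; μ^(4)=-2; μ^(5)=-5

((0, 0, 0, 0, 0, 1); (0, 0, 1, 1, 1, 0); (1, 0, 0, 0, 0, 0); (1, 1, 0, 0, 0, 0); (0, 0, 0, 0, 3, 0))
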